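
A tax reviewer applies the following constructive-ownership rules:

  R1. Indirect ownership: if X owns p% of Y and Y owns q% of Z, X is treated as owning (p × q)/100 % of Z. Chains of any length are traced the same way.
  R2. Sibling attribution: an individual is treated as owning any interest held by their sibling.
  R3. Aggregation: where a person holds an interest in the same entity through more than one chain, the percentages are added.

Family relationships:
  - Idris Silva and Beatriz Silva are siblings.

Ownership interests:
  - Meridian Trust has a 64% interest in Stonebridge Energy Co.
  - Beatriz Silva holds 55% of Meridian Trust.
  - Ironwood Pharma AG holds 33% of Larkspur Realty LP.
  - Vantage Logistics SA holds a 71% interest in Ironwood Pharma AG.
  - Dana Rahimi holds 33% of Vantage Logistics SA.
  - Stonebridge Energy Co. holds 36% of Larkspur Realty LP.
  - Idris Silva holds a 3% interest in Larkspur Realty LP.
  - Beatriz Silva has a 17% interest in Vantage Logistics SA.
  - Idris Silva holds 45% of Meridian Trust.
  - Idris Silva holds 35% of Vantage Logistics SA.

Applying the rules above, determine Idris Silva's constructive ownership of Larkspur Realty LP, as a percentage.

By sibling attribution (R2), Idris Silva is treated as also owning Beatriz Silva's interest in Vantage Logistics SA, giving 35% + 17% = 52%.
By sibling attribution (R2), Idris Silva is treated as also owning Beatriz Silva's interest in Meridian Trust, giving 45% + 55% = 100%.
Chain via Vantage Logistics SA → Ironwood Pharma AG (R1): 52% × 71% × 33% = 12.1836% of Larkspur Realty LP.
Chain via Meridian Trust → Stonebridge Energy Co. (R1): 100% × 64% × 36% = 23.04% of Larkspur Realty LP.
Direct interest in Larkspur Realty LP: 3%.
Aggregating (R3): 12.1836% + 23.04% + 3% = 38.2236%.

38.2236%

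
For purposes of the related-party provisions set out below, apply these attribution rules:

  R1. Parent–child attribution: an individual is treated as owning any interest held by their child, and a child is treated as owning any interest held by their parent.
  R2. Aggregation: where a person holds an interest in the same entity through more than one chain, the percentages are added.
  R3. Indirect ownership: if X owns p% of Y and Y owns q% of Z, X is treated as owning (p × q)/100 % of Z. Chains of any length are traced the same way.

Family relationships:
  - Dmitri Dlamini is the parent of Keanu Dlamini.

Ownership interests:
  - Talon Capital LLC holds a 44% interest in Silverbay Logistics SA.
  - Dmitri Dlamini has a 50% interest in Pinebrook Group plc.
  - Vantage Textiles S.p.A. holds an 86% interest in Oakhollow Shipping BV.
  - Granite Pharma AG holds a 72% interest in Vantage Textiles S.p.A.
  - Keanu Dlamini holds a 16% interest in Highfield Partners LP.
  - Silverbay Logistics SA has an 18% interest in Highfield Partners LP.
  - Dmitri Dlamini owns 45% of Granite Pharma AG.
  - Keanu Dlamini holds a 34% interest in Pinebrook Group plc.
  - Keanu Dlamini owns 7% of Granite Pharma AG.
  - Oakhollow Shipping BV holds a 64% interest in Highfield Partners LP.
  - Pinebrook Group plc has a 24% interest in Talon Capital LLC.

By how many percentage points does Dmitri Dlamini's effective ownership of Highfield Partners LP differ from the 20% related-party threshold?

18.203648

By parent–child attribution (R1), Dmitri Dlamini is treated as also owning Keanu Dlamini's interest in Granite Pharma AG, giving 45% + 7% = 52%.
By parent–child attribution (R1), Dmitri Dlamini is treated as also owning Keanu Dlamini's interest in Pinebrook Group plc, giving 50% + 34% = 84%.
By parent–child attribution (R1), Dmitri Dlamini is treated as owning Keanu Dlamini's 16% interest in Highfield Partners LP.
Chain via Granite Pharma AG → Vantage Textiles S.p.A. → Oakhollow Shipping BV (R3): 52% × 72% × 86% × 64% = 20.606976% of Highfield Partners LP.
Chain via Pinebrook Group plc → Talon Capital LLC → Silverbay Logistics SA (R3): 84% × 24% × 44% × 18% = 1.596672% of Highfield Partners LP.
Direct interest in Highfield Partners LP: 16%.
Aggregating (R2): 20.606976% + 1.596672% + 16% = 38.203648%.
38.203648% exceeds the 20% threshold by 18.203648 percentage points.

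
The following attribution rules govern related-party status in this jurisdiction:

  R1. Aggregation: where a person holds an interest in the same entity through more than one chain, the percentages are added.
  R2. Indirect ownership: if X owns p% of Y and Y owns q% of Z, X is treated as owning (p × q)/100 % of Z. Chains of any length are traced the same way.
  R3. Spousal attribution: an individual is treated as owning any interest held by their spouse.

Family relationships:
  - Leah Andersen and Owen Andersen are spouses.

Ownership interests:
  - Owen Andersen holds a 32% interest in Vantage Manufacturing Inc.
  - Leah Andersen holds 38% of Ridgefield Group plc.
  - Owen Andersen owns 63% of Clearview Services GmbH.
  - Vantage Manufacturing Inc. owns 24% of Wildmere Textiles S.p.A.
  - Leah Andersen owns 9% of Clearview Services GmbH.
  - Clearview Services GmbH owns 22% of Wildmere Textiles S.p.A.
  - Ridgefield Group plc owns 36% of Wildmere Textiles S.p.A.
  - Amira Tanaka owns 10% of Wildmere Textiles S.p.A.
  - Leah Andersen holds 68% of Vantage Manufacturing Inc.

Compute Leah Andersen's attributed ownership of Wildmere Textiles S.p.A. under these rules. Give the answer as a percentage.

By spousal attribution (R3), Leah Andersen is treated as also owning Owen Andersen's interest in Clearview Services GmbH, giving 9% + 63% = 72%.
By spousal attribution (R3), Leah Andersen is treated as also owning Owen Andersen's interest in Vantage Manufacturing Inc, giving 68% + 32% = 100%.
Chain via Clearview Services GmbH (R2): 72% × 22% = 15.84% of Wildmere Textiles S.p.A.
Chain via Vantage Manufacturing Inc. (R2): 100% × 24% = 24% of Wildmere Textiles S.p.A.
Chain via Ridgefield Group plc (R2): 38% × 36% = 13.68% of Wildmere Textiles S.p.A.
Aggregating (R1): 15.84% + 24% + 13.68% = 53.52%.

53.52%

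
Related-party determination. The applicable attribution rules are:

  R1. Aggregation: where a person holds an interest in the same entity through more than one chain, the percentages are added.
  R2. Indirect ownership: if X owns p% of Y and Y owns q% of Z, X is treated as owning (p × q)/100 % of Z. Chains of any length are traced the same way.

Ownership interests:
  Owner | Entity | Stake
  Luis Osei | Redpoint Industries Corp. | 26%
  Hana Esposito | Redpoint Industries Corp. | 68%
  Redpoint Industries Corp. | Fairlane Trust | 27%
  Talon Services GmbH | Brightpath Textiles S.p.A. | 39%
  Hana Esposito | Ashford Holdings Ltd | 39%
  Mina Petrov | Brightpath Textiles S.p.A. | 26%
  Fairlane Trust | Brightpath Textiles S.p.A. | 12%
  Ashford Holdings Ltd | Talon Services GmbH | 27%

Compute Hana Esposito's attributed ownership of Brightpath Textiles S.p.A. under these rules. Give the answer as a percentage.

6.3099%

Chain via Redpoint Industries Corp. → Fairlane Trust (R2): 68% × 27% × 12% = 2.2032% of Brightpath Textiles S.p.A.
Chain via Ashford Holdings Ltd → Talon Services GmbH (R2): 39% × 27% × 39% = 4.1067% of Brightpath Textiles S.p.A.
Aggregating (R1): 2.2032% + 4.1067% = 6.3099%.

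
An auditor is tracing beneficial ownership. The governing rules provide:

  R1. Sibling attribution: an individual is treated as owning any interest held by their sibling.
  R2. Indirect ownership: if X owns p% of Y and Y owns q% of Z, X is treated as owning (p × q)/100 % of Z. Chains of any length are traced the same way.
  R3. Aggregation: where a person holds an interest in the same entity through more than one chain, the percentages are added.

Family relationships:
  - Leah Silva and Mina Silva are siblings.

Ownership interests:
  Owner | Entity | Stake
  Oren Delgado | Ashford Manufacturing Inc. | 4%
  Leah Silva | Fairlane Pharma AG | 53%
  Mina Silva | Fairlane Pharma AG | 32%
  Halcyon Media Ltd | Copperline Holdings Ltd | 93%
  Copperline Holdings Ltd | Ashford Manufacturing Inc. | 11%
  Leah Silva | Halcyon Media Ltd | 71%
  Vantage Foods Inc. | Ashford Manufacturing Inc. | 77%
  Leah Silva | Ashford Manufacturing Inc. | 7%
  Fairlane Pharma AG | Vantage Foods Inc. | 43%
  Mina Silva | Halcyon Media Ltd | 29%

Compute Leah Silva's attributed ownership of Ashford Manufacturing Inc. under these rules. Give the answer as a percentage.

45.3735%

By sibling attribution (R1), Leah Silva is treated as also owning Mina Silva's interest in Halcyon Media Ltd, giving 71% + 29% = 100%.
By sibling attribution (R1), Leah Silva is treated as also owning Mina Silva's interest in Fairlane Pharma AG, giving 53% + 32% = 85%.
Chain via Halcyon Media Ltd → Copperline Holdings Ltd (R2): 100% × 93% × 11% = 10.23% of Ashford Manufacturing Inc.
Chain via Fairlane Pharma AG → Vantage Foods Inc. (R2): 85% × 43% × 77% = 28.1435% of Ashford Manufacturing Inc.
Direct interest in Ashford Manufacturing Inc: 7%.
Aggregating (R3): 10.23% + 28.1435% + 7% = 45.3735%.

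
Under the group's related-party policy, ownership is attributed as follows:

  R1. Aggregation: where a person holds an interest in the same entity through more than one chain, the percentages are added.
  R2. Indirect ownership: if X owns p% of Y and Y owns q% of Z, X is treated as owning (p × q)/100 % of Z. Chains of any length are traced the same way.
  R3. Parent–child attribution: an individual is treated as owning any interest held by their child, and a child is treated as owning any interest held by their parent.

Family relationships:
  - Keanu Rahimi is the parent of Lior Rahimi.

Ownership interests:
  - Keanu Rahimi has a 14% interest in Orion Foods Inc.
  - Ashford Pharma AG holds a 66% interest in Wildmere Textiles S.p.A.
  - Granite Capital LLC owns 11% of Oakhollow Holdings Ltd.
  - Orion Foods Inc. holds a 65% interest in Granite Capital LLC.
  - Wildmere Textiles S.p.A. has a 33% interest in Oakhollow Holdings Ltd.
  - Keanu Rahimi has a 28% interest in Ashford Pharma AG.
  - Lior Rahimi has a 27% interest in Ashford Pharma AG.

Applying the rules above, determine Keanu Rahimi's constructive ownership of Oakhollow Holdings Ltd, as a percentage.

By parent–child attribution (R3), Keanu Rahimi is treated as also owning Lior Rahimi's interest in Ashford Pharma AG, giving 28% + 27% = 55%.
Chain via Orion Foods Inc. → Granite Capital LLC (R2): 14% × 65% × 11% = 1.001% of Oakhollow Holdings Ltd.
Chain via Ashford Pharma AG → Wildmere Textiles S.p.A. (R2): 55% × 66% × 33% = 11.979% of Oakhollow Holdings Ltd.
Aggregating (R1): 1.001% + 11.979% = 12.98%.

12.98%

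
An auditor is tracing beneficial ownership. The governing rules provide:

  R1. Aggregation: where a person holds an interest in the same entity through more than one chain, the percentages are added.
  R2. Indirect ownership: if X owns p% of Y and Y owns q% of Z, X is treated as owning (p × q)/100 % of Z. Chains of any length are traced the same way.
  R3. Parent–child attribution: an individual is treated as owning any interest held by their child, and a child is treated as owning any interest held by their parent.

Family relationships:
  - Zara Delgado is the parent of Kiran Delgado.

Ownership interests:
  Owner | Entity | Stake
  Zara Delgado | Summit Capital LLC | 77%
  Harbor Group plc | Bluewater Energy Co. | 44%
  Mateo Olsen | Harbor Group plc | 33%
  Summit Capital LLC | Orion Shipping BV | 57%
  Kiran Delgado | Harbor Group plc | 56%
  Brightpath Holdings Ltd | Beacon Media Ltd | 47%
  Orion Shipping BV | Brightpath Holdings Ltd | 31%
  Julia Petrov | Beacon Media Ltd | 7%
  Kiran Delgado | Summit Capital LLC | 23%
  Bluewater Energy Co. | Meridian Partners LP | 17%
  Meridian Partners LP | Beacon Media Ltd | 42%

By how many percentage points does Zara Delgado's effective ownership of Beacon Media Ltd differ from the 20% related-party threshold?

By parent–child attribution (R3), Zara Delgado is treated as also owning Kiran Delgado's interest in Summit Capital LLC, giving 77% + 23% = 100%.
By parent–child attribution (R3), Zara Delgado is treated as owning Kiran Delgado's 56% interest in Harbor Group plc.
Chain via Summit Capital LLC → Orion Shipping BV → Brightpath Holdings Ltd (R2): 100% × 57% × 31% × 47% = 8.3049% of Beacon Media Ltd.
Chain via Harbor Group plc → Bluewater Energy Co. → Meridian Partners LP (R2): 56% × 44% × 17% × 42% = 1.759296% of Beacon Media Ltd.
Aggregating (R1): 8.3049% + 1.759296% = 10.064196%.
10.064196% falls short of the 20% threshold by 9.935804 percentage points.

9.935804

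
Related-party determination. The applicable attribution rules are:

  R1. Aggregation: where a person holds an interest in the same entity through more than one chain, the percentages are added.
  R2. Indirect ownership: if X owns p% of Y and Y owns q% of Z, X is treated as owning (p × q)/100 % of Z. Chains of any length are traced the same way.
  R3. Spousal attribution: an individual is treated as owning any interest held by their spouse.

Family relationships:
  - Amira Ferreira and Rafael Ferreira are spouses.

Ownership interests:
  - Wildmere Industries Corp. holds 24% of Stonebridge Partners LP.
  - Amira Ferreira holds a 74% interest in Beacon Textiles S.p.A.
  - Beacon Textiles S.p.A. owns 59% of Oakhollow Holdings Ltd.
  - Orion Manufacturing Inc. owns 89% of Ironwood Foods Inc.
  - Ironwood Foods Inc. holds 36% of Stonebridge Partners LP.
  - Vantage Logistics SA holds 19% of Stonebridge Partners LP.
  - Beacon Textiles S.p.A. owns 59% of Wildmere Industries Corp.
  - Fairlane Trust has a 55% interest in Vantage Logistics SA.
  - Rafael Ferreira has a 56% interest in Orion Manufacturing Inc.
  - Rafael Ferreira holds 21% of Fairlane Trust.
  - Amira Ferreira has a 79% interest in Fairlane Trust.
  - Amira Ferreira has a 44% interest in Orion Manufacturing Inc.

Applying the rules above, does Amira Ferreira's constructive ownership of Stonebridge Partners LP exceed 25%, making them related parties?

By spousal attribution (R3), Amira Ferreira is treated as also owning Rafael Ferreira's interest in Orion Manufacturing Inc, giving 44% + 56% = 100%.
By spousal attribution (R3), Amira Ferreira is treated as also owning Rafael Ferreira's interest in Fairlane Trust, giving 79% + 21% = 100%.
Chain via Beacon Textiles S.p.A. → Wildmere Industries Corp. (R2): 74% × 59% × 24% = 10.4784% of Stonebridge Partners LP.
Chain via Orion Manufacturing Inc. → Ironwood Foods Inc. (R2): 100% × 89% × 36% = 32.04% of Stonebridge Partners LP.
Chain via Fairlane Trust → Vantage Logistics SA (R2): 100% × 55% × 19% = 10.45% of Stonebridge Partners LP.
Aggregating (R1): 10.4784% + 32.04% + 10.45% = 52.9684%.
52.9684% exceeds the 25% threshold, so Amira is a related party to Stonebridge Partners LP.

Yes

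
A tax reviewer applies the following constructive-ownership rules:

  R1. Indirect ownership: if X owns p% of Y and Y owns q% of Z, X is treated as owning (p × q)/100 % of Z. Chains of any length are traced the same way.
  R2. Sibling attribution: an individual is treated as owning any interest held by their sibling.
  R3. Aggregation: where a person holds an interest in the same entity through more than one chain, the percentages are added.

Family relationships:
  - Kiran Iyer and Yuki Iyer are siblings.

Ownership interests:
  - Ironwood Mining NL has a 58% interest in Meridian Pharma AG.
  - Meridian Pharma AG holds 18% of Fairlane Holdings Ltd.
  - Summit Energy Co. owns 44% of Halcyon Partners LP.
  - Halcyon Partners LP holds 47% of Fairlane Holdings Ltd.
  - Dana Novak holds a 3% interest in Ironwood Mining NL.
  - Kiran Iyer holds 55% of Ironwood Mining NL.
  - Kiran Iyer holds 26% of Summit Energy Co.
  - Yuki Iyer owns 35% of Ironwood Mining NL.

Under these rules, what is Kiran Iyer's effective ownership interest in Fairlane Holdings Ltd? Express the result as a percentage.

By sibling attribution (R2), Kiran Iyer is treated as also owning Yuki Iyer's interest in Ironwood Mining NL, giving 55% + 35% = 90%.
Chain via Summit Energy Co. → Halcyon Partners LP (R1): 26% × 44% × 47% = 5.3768% of Fairlane Holdings Ltd.
Chain via Ironwood Mining NL → Meridian Pharma AG (R1): 90% × 58% × 18% = 9.396% of Fairlane Holdings Ltd.
Aggregating (R3): 5.3768% + 9.396% = 14.7728%.

14.7728%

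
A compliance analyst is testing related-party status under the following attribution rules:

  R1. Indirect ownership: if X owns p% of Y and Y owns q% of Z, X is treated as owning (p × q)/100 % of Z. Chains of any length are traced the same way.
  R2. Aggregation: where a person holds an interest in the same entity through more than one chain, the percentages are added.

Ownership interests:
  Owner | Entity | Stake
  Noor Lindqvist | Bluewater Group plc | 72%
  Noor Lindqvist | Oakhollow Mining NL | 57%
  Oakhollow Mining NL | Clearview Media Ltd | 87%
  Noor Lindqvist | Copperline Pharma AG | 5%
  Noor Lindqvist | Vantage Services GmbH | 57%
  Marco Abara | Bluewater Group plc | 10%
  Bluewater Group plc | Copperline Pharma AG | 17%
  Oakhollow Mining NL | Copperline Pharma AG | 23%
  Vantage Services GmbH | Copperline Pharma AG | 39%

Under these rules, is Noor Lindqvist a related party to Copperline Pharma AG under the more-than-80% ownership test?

No

Chain via Bluewater Group plc (R1): 72% × 17% = 12.24% of Copperline Pharma AG.
Chain via Vantage Services GmbH (R1): 57% × 39% = 22.23% of Copperline Pharma AG.
Chain via Oakhollow Mining NL (R1): 57% × 23% = 13.11% of Copperline Pharma AG.
Direct interest in Copperline Pharma AG: 5%.
Aggregating (R2): 12.24% + 22.23% + 13.11% + 5% = 52.58%.
52.58% does not exceed the 80% threshold, so Noor is not a related party to Copperline Pharma AG.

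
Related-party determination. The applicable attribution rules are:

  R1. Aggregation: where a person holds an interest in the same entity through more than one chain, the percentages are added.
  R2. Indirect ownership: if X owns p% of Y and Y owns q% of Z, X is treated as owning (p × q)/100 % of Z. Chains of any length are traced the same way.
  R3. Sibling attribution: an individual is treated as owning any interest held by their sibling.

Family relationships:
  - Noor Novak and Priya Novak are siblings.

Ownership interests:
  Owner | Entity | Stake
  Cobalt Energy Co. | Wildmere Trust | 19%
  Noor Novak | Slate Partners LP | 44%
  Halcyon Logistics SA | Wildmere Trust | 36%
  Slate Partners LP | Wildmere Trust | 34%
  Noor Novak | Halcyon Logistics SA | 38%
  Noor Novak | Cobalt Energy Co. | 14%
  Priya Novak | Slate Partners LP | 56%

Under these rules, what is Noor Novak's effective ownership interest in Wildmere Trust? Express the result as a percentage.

By sibling attribution (R3), Noor Novak is treated as also owning Priya Novak's interest in Slate Partners LP, giving 44% + 56% = 100%.
Chain via Cobalt Energy Co. (R2): 14% × 19% = 2.66% of Wildmere Trust.
Chain via Halcyon Logistics SA (R2): 38% × 36% = 13.68% of Wildmere Trust.
Chain via Slate Partners LP (R2): 100% × 34% = 34% of Wildmere Trust.
Aggregating (R1): 2.66% + 13.68% + 34% = 50.34%.

50.34%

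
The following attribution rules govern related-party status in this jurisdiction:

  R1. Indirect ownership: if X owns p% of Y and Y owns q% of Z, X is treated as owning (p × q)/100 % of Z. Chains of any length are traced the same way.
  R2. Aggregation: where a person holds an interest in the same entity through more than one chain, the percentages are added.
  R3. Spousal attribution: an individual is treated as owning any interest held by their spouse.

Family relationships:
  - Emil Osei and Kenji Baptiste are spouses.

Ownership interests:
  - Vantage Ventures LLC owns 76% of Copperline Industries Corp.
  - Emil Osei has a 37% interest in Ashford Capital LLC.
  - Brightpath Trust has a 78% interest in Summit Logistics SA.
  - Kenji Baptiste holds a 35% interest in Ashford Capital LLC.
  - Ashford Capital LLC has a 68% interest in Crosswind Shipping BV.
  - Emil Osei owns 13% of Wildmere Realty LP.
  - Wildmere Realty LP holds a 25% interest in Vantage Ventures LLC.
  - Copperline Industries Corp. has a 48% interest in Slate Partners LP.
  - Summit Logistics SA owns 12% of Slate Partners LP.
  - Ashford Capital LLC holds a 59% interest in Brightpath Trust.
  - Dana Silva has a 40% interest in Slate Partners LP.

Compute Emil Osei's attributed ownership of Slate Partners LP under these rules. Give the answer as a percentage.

By spousal attribution (R3), Emil Osei is treated as also owning Kenji Baptiste's interest in Ashford Capital LLC, giving 37% + 35% = 72%.
Chain via Wildmere Realty LP → Vantage Ventures LLC → Copperline Industries Corp. (R1): 13% × 25% × 76% × 48% = 1.1856% of Slate Partners LP.
Chain via Ashford Capital LLC → Brightpath Trust → Summit Logistics SA (R1): 72% × 59% × 78% × 12% = 3.976128% of Slate Partners LP.
Aggregating (R2): 1.1856% + 3.976128% = 5.161728%.

5.161728%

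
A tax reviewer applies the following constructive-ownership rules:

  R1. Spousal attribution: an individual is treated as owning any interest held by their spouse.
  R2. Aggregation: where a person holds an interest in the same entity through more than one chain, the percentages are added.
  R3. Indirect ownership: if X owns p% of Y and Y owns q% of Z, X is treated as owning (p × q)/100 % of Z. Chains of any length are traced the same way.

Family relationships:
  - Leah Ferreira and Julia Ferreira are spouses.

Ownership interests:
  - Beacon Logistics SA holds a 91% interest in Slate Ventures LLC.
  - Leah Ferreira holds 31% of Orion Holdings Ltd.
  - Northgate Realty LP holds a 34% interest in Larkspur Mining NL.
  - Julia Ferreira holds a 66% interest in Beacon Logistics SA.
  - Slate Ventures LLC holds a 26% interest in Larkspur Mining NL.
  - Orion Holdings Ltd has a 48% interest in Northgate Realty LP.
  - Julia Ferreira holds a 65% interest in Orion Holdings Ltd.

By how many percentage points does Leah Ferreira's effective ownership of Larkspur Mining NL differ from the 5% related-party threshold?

26.2828

By spousal attribution (R1), Leah Ferreira is treated as also owning Julia Ferreira's interest in Orion Holdings Ltd, giving 31% + 65% = 96%.
By spousal attribution (R1), Leah Ferreira is treated as owning Julia Ferreira's 66% interest in Beacon Logistics SA.
Chain via Orion Holdings Ltd → Northgate Realty LP (R3): 96% × 48% × 34% = 15.6672% of Larkspur Mining NL.
Chain via Beacon Logistics SA → Slate Ventures LLC (R3): 66% × 91% × 26% = 15.6156% of Larkspur Mining NL.
Aggregating (R2): 15.6672% + 15.6156% = 31.2828%.
31.2828% exceeds the 5% threshold by 26.2828 percentage points.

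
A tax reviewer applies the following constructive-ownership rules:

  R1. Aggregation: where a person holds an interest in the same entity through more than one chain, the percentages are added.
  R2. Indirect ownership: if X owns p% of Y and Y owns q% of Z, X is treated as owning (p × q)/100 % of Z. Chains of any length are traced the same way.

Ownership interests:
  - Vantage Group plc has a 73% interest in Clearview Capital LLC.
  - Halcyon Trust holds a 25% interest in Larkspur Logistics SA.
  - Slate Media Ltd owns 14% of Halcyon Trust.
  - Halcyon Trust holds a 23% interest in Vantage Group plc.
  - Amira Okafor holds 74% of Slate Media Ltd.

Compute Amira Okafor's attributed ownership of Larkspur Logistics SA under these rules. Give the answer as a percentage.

2.59%

Chain via Slate Media Ltd → Halcyon Trust (R2): 74% × 14% × 25% = 2.59% of Larkspur Logistics SA.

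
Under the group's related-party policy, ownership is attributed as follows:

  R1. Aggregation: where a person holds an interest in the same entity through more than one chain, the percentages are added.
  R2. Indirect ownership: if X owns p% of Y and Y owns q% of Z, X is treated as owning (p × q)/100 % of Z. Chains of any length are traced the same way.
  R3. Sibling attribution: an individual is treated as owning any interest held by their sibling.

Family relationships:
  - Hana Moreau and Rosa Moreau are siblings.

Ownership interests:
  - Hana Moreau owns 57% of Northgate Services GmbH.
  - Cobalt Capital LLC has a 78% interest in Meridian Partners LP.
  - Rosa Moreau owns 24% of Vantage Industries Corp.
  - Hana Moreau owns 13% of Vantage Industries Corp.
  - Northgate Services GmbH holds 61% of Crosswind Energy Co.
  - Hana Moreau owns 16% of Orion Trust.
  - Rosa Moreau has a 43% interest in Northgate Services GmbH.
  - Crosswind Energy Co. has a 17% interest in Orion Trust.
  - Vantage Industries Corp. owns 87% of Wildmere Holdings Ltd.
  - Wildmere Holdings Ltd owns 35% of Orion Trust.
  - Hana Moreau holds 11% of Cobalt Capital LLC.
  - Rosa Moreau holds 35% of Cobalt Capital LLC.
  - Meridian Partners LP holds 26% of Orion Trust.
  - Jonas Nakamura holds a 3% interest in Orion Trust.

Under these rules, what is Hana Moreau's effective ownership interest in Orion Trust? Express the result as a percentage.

By sibling attribution (R3), Hana Moreau is treated as also owning Rosa Moreau's interest in Cobalt Capital LLC, giving 11% + 35% = 46%.
By sibling attribution (R3), Hana Moreau is treated as also owning Rosa Moreau's interest in Northgate Services GmbH, giving 57% + 43% = 100%.
By sibling attribution (R3), Hana Moreau is treated as also owning Rosa Moreau's interest in Vantage Industries Corp, giving 13% + 24% = 37%.
Chain via Cobalt Capital LLC → Meridian Partners LP (R2): 46% × 78% × 26% = 9.3288% of Orion Trust.
Chain via Northgate Services GmbH → Crosswind Energy Co. (R2): 100% × 61% × 17% = 10.37% of Orion Trust.
Chain via Vantage Industries Corp. → Wildmere Holdings Ltd (R2): 37% × 87% × 35% = 11.2665% of Orion Trust.
Direct interest in Orion Trust: 16%.
Aggregating (R1): 9.3288% + 10.37% + 11.2665% + 16% = 46.9653%.

46.9653%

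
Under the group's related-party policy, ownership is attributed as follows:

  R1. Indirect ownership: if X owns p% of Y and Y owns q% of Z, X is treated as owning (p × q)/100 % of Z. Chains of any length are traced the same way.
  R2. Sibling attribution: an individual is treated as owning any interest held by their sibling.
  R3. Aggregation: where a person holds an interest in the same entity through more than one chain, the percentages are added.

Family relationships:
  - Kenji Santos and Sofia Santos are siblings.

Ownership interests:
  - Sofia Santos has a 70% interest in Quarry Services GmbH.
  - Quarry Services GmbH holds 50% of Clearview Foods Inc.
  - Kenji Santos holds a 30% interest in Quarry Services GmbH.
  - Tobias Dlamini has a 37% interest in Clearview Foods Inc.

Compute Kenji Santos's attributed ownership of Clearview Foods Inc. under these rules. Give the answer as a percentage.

By sibling attribution (R2), Kenji Santos is treated as also owning Sofia Santos's interest in Quarry Services GmbH, giving 30% + 70% = 100%.
Chain via Quarry Services GmbH (R1): 100% × 50% = 50% of Clearview Foods Inc.

50%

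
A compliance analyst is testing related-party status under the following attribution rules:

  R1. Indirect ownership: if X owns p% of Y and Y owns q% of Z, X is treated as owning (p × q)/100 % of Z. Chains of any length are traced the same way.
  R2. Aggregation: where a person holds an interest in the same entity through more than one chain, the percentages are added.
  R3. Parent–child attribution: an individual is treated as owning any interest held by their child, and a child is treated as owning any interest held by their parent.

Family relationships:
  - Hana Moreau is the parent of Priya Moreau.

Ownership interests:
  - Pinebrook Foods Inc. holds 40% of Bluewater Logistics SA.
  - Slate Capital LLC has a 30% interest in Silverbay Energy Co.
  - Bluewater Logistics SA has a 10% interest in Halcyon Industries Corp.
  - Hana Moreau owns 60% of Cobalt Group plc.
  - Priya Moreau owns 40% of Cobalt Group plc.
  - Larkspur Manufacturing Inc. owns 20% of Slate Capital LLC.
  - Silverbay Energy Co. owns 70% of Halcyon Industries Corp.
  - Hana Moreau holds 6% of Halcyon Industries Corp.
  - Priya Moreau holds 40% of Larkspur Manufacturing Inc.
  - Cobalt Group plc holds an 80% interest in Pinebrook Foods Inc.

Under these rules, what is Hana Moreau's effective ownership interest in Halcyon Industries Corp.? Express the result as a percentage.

10.88%

By parent–child attribution (R3), Hana Moreau is treated as also owning Priya Moreau's interest in Cobalt Group plc, giving 60% + 40% = 100%.
By parent–child attribution (R3), Hana Moreau is treated as owning Priya Moreau's 40% interest in Larkspur Manufacturing Inc.
Chain via Cobalt Group plc → Pinebrook Foods Inc. → Bluewater Logistics SA (R1): 100% × 80% × 40% × 10% = 3.2% of Halcyon Industries Corp.
Direct interest in Halcyon Industries Corp: 6%.
Chain via Larkspur Manufacturing Inc. → Slate Capital LLC → Silverbay Energy Co. (R1): 40% × 20% × 30% × 70% = 1.68% of Halcyon Industries Corp.
Aggregating (R2): 3.2% + 6% + 1.68% = 10.88%.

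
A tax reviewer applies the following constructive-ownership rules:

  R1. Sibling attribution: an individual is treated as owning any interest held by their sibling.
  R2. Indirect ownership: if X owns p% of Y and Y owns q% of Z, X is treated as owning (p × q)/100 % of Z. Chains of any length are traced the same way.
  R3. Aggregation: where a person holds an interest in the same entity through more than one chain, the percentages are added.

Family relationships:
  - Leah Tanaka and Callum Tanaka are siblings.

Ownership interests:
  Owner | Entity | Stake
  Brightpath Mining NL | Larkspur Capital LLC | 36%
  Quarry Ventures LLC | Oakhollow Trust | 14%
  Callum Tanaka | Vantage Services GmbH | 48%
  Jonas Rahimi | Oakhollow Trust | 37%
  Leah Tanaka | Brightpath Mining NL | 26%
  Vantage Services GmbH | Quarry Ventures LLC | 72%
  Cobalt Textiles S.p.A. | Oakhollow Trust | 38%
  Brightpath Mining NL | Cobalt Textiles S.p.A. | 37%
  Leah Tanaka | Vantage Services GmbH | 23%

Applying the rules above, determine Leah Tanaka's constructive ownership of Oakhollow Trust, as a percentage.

By sibling attribution (R1), Leah Tanaka is treated as also owning Callum Tanaka's interest in Vantage Services GmbH, giving 23% + 48% = 71%.
Chain via Vantage Services GmbH → Quarry Ventures LLC (R2): 71% × 72% × 14% = 7.1568% of Oakhollow Trust.
Chain via Brightpath Mining NL → Cobalt Textiles S.p.A. (R2): 26% × 37% × 38% = 3.6556% of Oakhollow Trust.
Aggregating (R3): 7.1568% + 3.6556% = 10.8124%.

10.8124%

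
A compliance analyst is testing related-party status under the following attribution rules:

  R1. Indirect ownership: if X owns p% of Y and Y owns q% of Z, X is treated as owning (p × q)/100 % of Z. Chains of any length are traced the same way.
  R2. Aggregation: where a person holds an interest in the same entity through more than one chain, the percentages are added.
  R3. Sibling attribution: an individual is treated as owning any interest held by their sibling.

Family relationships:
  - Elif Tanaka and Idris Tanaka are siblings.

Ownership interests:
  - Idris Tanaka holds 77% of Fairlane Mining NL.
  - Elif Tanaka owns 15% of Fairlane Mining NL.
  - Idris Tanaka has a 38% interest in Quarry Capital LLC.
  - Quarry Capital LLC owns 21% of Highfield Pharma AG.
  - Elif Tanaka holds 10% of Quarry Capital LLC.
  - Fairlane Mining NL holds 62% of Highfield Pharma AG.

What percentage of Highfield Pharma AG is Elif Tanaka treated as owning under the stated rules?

67.12%

By sibling attribution (R3), Elif Tanaka is treated as also owning Idris Tanaka's interest in Fairlane Mining NL, giving 15% + 77% = 92%.
By sibling attribution (R3), Elif Tanaka is treated as also owning Idris Tanaka's interest in Quarry Capital LLC, giving 10% + 38% = 48%.
Chain via Fairlane Mining NL (R1): 92% × 62% = 57.04% of Highfield Pharma AG.
Chain via Quarry Capital LLC (R1): 48% × 21% = 10.08% of Highfield Pharma AG.
Aggregating (R2): 57.04% + 10.08% = 67.12%.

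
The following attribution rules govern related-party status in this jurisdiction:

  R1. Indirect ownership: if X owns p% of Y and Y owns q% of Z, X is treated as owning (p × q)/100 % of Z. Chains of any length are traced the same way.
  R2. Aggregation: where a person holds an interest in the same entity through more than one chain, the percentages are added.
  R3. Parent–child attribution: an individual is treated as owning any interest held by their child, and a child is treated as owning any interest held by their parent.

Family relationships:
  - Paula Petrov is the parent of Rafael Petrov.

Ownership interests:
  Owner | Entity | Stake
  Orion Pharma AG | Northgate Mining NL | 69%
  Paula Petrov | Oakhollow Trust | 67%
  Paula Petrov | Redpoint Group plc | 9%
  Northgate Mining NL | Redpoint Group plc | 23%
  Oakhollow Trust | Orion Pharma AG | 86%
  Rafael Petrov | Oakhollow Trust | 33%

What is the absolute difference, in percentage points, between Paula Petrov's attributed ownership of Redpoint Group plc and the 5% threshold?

17.6482

By parent–child attribution (R3), Paula Petrov is treated as also owning Rafael Petrov's interest in Oakhollow Trust, giving 67% + 33% = 100%.
Chain via Oakhollow Trust → Orion Pharma AG → Northgate Mining NL (R1): 100% × 86% × 69% × 23% = 13.6482% of Redpoint Group plc.
Direct interest in Redpoint Group plc: 9%.
Aggregating (R2): 13.6482% + 9% = 22.6482%.
22.6482% exceeds the 5% threshold by 17.6482 percentage points.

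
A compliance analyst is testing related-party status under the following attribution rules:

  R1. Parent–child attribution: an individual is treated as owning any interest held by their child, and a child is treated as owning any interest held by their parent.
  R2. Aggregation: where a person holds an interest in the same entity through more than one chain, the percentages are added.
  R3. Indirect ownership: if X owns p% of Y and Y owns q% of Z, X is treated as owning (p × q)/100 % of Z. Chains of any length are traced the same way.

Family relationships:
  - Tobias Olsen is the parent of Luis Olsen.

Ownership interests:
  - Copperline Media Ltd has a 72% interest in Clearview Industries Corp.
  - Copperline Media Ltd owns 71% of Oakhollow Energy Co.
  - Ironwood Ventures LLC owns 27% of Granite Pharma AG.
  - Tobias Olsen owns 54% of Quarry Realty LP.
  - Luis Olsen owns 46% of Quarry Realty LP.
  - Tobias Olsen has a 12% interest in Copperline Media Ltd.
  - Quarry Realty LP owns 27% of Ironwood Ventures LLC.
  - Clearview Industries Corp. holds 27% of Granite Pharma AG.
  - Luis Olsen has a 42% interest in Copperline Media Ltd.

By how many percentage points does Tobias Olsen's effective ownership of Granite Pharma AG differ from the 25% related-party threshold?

7.2124

By parent–child attribution (R1), Tobias Olsen is treated as also owning Luis Olsen's interest in Copperline Media Ltd, giving 12% + 42% = 54%.
By parent–child attribution (R1), Tobias Olsen is treated as also owning Luis Olsen's interest in Quarry Realty LP, giving 54% + 46% = 100%.
Chain via Copperline Media Ltd → Clearview Industries Corp. (R3): 54% × 72% × 27% = 10.4976% of Granite Pharma AG.
Chain via Quarry Realty LP → Ironwood Ventures LLC (R3): 100% × 27% × 27% = 7.29% of Granite Pharma AG.
Aggregating (R2): 10.4976% + 7.29% = 17.7876%.
17.7876% falls short of the 25% threshold by 7.2124 percentage points.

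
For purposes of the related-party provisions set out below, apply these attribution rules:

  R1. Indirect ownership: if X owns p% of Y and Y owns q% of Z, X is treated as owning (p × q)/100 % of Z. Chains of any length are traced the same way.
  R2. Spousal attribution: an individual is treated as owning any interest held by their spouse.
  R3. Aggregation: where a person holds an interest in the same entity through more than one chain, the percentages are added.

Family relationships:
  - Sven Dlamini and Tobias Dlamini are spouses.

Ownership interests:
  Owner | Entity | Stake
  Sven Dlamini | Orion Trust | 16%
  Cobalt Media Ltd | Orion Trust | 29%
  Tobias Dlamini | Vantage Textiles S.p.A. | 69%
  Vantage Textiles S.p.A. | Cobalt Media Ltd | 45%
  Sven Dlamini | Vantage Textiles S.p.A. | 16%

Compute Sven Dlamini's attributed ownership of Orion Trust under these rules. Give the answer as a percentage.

27.0925%

By spousal attribution (R2), Sven Dlamini is treated as also owning Tobias Dlamini's interest in Vantage Textiles S.p.A, giving 16% + 69% = 85%.
Chain via Vantage Textiles S.p.A. → Cobalt Media Ltd (R1): 85% × 45% × 29% = 11.0925% of Orion Trust.
Direct interest in Orion Trust: 16%.
Aggregating (R3): 11.0925% + 16% = 27.0925%.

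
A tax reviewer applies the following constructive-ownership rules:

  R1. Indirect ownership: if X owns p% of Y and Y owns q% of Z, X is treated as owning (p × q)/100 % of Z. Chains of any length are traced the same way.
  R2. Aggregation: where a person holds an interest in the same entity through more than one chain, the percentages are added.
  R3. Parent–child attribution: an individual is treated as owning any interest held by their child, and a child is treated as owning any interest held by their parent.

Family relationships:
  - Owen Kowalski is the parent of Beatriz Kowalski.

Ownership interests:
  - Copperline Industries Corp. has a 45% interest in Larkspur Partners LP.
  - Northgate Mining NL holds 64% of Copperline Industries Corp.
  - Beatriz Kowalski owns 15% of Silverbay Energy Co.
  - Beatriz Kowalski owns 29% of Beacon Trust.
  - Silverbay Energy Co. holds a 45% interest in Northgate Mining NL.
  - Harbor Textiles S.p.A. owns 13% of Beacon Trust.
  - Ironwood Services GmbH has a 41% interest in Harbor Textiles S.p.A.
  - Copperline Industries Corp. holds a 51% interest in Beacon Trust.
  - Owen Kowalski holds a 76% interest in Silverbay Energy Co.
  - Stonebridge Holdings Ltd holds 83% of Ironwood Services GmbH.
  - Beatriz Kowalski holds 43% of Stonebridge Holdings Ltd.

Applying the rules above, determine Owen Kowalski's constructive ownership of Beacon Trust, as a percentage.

44.268357%

By parent–child attribution (R3), Owen Kowalski is treated as also owning Beatriz Kowalski's interest in Silverbay Energy Co, giving 76% + 15% = 91%.
By parent–child attribution (R3), Owen Kowalski is treated as owning Beatriz Kowalski's 43% interest in Stonebridge Holdings Ltd.
By parent–child attribution (R3), Owen Kowalski is treated as owning Beatriz Kowalski's 29% interest in Beacon Trust.
Chain via Silverbay Energy Co. → Northgate Mining NL → Copperline Industries Corp. (R1): 91% × 45% × 64% × 51% = 13.36608% of Beacon Trust.
Chain via Stonebridge Holdings Ltd → Ironwood Services GmbH → Harbor Textiles S.p.A. (R1): 43% × 83% × 41% × 13% = 1.902277% of Beacon Trust.
Direct interest in Beacon Trust: 29%.
Aggregating (R2): 13.36608% + 1.902277% + 29% = 44.268357%.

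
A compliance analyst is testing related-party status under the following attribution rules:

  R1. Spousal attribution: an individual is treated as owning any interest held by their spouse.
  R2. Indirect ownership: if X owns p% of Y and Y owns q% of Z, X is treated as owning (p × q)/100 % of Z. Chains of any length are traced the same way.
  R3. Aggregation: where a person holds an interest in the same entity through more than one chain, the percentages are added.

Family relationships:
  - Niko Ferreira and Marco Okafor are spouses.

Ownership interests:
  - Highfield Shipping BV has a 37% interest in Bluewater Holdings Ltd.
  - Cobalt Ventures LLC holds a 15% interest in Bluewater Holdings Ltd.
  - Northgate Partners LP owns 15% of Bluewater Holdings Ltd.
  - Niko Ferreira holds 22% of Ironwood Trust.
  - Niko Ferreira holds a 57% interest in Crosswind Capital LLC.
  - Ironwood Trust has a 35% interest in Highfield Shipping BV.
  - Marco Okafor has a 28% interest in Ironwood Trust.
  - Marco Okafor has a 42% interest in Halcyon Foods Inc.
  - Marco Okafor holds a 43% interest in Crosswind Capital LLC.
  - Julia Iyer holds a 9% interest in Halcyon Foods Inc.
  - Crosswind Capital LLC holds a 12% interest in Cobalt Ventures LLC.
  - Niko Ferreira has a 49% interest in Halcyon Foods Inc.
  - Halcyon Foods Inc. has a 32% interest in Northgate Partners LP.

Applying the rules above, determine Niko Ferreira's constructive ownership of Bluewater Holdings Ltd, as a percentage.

12.643%

By spousal attribution (R1), Niko Ferreira is treated as also owning Marco Okafor's interest in Ironwood Trust, giving 22% + 28% = 50%.
By spousal attribution (R1), Niko Ferreira is treated as also owning Marco Okafor's interest in Halcyon Foods Inc, giving 49% + 42% = 91%.
By spousal attribution (R1), Niko Ferreira is treated as also owning Marco Okafor's interest in Crosswind Capital LLC, giving 57% + 43% = 100%.
Chain via Ironwood Trust → Highfield Shipping BV (R2): 50% × 35% × 37% = 6.475% of Bluewater Holdings Ltd.
Chain via Halcyon Foods Inc. → Northgate Partners LP (R2): 91% × 32% × 15% = 4.368% of Bluewater Holdings Ltd.
Chain via Crosswind Capital LLC → Cobalt Ventures LLC (R2): 100% × 12% × 15% = 1.8% of Bluewater Holdings Ltd.
Aggregating (R3): 6.475% + 4.368% + 1.8% = 12.643%.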